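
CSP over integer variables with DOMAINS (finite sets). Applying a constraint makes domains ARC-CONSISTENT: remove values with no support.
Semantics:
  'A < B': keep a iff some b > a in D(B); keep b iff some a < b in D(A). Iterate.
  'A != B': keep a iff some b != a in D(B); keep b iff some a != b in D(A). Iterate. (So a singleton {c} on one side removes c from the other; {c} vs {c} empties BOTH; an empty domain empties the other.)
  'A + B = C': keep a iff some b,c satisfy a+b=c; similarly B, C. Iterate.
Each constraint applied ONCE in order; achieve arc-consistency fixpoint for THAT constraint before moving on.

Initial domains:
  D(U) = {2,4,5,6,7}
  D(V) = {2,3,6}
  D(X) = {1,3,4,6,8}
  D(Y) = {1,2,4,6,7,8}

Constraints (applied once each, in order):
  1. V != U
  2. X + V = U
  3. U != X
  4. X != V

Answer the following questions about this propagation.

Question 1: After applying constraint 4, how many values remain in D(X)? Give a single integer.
Constraint 1 (V != U) on D(V)={2,3,6} D(U)={2,4,5,6,7}: no change
Constraint 2 (X + V = U) on D(X)={1,3,4,6,8} D(V)={2,3,6} D(U)={2,4,5,6,7}: X {1,3,4,6,8}->{1,3,4}; U {2,4,5,6,7}->{4,5,6,7}
Constraint 3 (U != X) on D(U)={4,5,6,7} D(X)={1,3,4}: no change
Constraint 4 (X != V) on D(X)={1,3,4} D(V)={2,3,6}: no change
So after constraint 4: D(X)={1,3,4}, size = 3

Answer: 3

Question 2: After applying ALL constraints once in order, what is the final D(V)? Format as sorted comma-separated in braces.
Answer: {2,3,6}

Derivation:
Constraint 1 (V != U) on D(V)={2,3,6} D(U)={2,4,5,6,7}: no change
Constraint 2 (X + V = U) on D(X)={1,3,4,6,8} D(V)={2,3,6} D(U)={2,4,5,6,7}: X {1,3,4,6,8}->{1,3,4}; U {2,4,5,6,7}->{4,5,6,7}
Constraint 3 (U != X) on D(U)={4,5,6,7} D(X)={1,3,4}: no change
Constraint 4 (X != V) on D(X)={1,3,4} D(V)={2,3,6}: no change
So after all 4 constraints: D(V) = {2,3,6}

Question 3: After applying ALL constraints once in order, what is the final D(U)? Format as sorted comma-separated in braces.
Answer: {4,5,6,7}

Derivation:
Constraint 1 (V != U) on D(V)={2,3,6} D(U)={2,4,5,6,7}: no change
Constraint 2 (X + V = U) on D(X)={1,3,4,6,8} D(V)={2,3,6} D(U)={2,4,5,6,7}: X {1,3,4,6,8}->{1,3,4}; U {2,4,5,6,7}->{4,5,6,7}
Constraint 3 (U != X) on D(U)={4,5,6,7} D(X)={1,3,4}: no change
Constraint 4 (X != V) on D(X)={1,3,4} D(V)={2,3,6}: no change
So after all 4 constraints: D(U) = {4,5,6,7}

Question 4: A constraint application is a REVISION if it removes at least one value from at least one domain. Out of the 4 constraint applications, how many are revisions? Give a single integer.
Constraint 1 (V != U) on D(V)={2,3,6} D(U)={2,4,5,6,7}: no change => not a revision
Constraint 2 (X + V = U) on D(X)={1,3,4,6,8} D(V)={2,3,6} D(U)={2,4,5,6,7}: X {1,3,4,6,8}->{1,3,4}; U {2,4,5,6,7}->{4,5,6,7} => REVISION
Constraint 3 (U != X) on D(U)={4,5,6,7} D(X)={1,3,4}: no change => not a revision
Constraint 4 (X != V) on D(X)={1,3,4} D(V)={2,3,6}: no change => not a revision
Total revisions = 1

Answer: 1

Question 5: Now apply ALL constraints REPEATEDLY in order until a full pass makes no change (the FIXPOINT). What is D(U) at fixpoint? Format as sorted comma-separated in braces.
Answer: {4,5,6,7}

Derivation:
pass 0 (initial): D(U)={2,4,5,6,7}
pass 1: U {2,4,5,6,7}->{4,5,6,7}; X {1,3,4,6,8}->{1,3,4}
pass 2: no change
Fixpoint after 2 passes: D(U) = {4,5,6,7}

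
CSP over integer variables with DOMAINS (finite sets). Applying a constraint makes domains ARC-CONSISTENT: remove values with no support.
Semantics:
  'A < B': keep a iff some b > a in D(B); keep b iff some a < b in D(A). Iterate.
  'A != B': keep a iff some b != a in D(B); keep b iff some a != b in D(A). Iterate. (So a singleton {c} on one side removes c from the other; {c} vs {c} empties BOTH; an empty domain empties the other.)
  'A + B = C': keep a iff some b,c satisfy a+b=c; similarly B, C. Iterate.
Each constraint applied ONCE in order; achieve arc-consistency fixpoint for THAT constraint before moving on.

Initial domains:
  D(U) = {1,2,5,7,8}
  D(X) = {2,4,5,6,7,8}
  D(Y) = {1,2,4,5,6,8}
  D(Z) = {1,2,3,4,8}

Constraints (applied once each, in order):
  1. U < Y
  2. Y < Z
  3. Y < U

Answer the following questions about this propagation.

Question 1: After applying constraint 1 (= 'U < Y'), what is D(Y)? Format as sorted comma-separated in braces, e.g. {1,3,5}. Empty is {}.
Answer: {2,4,5,6,8}

Derivation:
Constraint 1 (U < Y) on D(U)={1,2,5,7,8} D(Y)={1,2,4,5,6,8}: U {1,2,5,7,8}->{1,2,5,7}; Y {1,2,4,5,6,8}->{2,4,5,6,8}
So after constraint 1: D(Y) = {2,4,5,6,8}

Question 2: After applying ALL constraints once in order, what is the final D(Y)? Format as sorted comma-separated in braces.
Answer: {2,4,5,6}

Derivation:
Constraint 1 (U < Y) on D(U)={1,2,5,7,8} D(Y)={1,2,4,5,6,8}: U {1,2,5,7,8}->{1,2,5,7}; Y {1,2,4,5,6,8}->{2,4,5,6,8}
Constraint 2 (Y < Z) on D(Y)={2,4,5,6,8} D(Z)={1,2,3,4,8}: Y {2,4,5,6,8}->{2,4,5,6}; Z {1,2,3,4,8}->{3,4,8}
Constraint 3 (Y < U) on D(Y)={2,4,5,6} D(U)={1,2,5,7}: U {1,2,5,7}->{5,7}
So after all 3 constraints: D(Y) = {2,4,5,6}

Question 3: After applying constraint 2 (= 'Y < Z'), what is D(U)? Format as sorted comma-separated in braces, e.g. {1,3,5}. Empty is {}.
Answer: {1,2,5,7}

Derivation:
Constraint 1 (U < Y) on D(U)={1,2,5,7,8} D(Y)={1,2,4,5,6,8}: U {1,2,5,7,8}->{1,2,5,7}; Y {1,2,4,5,6,8}->{2,4,5,6,8}
Constraint 2 (Y < Z) on D(Y)={2,4,5,6,8} D(Z)={1,2,3,4,8}: Y {2,4,5,6,8}->{2,4,5,6}; Z {1,2,3,4,8}->{3,4,8}
So after constraint 2: D(U) = {1,2,5,7}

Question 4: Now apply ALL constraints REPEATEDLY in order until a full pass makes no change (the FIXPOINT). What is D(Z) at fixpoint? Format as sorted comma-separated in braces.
pass 0 (initial): D(Z)={1,2,3,4,8}
pass 1: U {1,2,5,7,8}->{5,7}; Y {1,2,4,5,6,8}->{2,4,5,6}; Z {1,2,3,4,8}->{3,4,8}
pass 2: U {5,7}->{}; Y {2,4,5,6}->{}; Z {3,4,8}->{8}
pass 3: Z {8}->{}
pass 4: no change
Fixpoint after 4 passes: D(Z) = {}

Answer: {}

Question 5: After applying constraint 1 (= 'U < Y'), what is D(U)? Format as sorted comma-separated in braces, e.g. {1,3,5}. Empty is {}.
Constraint 1 (U < Y) on D(U)={1,2,5,7,8} D(Y)={1,2,4,5,6,8}: U {1,2,5,7,8}->{1,2,5,7}; Y {1,2,4,5,6,8}->{2,4,5,6,8}
So after constraint 1: D(U) = {1,2,5,7}

Answer: {1,2,5,7}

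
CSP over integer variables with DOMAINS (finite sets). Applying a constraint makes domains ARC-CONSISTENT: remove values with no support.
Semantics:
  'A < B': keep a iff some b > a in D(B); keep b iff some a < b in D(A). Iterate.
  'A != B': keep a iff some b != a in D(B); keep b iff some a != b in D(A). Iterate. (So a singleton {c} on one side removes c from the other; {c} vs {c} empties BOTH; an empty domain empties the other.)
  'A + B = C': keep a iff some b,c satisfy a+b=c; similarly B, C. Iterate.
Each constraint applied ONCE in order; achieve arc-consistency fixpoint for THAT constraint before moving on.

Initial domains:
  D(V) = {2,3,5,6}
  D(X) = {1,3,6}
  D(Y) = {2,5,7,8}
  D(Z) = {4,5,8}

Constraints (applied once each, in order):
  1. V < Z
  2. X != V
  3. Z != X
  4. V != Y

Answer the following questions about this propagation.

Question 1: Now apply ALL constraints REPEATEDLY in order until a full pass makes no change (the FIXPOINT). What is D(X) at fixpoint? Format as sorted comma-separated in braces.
Answer: {1,3,6}

Derivation:
pass 0 (initial): D(X)={1,3,6}
pass 1: no change
Fixpoint after 1 passes: D(X) = {1,3,6}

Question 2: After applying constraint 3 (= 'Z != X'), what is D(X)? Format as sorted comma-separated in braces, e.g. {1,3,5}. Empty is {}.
Constraint 1 (V < Z) on D(V)={2,3,5,6} D(Z)={4,5,8}: no change
Constraint 2 (X != V) on D(X)={1,3,6} D(V)={2,3,5,6}: no change
Constraint 3 (Z != X) on D(Z)={4,5,8} D(X)={1,3,6}: no change
So after constraint 3: D(X) = {1,3,6}

Answer: {1,3,6}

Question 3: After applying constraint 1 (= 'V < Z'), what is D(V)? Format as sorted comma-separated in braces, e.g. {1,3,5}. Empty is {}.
Answer: {2,3,5,6}

Derivation:
Constraint 1 (V < Z) on D(V)={2,3,5,6} D(Z)={4,5,8}: no change
So after constraint 1: D(V) = {2,3,5,6}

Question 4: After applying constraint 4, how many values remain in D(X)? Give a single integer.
Constraint 1 (V < Z) on D(V)={2,3,5,6} D(Z)={4,5,8}: no change
Constraint 2 (X != V) on D(X)={1,3,6} D(V)={2,3,5,6}: no change
Constraint 3 (Z != X) on D(Z)={4,5,8} D(X)={1,3,6}: no change
Constraint 4 (V != Y) on D(V)={2,3,5,6} D(Y)={2,5,7,8}: no change
So after constraint 4: D(X)={1,3,6}, size = 3

Answer: 3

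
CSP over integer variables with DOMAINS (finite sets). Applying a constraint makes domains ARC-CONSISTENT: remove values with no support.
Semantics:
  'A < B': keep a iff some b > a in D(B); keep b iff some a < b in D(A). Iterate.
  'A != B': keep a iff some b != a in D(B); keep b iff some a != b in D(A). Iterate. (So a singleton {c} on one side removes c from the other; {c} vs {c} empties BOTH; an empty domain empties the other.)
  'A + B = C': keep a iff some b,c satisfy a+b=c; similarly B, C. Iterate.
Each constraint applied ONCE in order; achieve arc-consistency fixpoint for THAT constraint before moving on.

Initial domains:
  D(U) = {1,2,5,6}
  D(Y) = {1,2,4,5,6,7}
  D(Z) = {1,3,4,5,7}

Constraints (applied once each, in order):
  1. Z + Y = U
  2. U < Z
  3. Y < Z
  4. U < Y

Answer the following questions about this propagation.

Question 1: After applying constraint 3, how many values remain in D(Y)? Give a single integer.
Constraint 1 (Z + Y = U) on D(Z)={1,3,4,5,7} D(Y)={1,2,4,5,6,7} D(U)={1,2,5,6}: Z {1,3,4,5,7}->{1,3,4,5}; Y {1,2,4,5,6,7}->{1,2,4,5}; U {1,2,5,6}->{2,5,6}
Constraint 2 (U < Z) on D(U)={2,5,6} D(Z)={1,3,4,5}: U {2,5,6}->{2}; Z {1,3,4,5}->{3,4,5}
Constraint 3 (Y < Z) on D(Y)={1,2,4,5} D(Z)={3,4,5}: Y {1,2,4,5}->{1,2,4}
So after constraint 3: D(Y)={1,2,4}, size = 3

Answer: 3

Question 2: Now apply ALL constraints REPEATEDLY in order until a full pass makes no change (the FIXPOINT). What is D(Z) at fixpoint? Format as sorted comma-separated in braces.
Answer: {}

Derivation:
pass 0 (initial): D(Z)={1,3,4,5,7}
pass 1: U {1,2,5,6}->{2}; Y {1,2,4,5,6,7}->{4}; Z {1,3,4,5,7}->{3,4,5}
pass 2: U {2}->{}; Y {4}->{}; Z {3,4,5}->{}
pass 3: no change
Fixpoint after 3 passes: D(Z) = {}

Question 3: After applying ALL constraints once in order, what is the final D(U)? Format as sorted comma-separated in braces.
Constraint 1 (Z + Y = U) on D(Z)={1,3,4,5,7} D(Y)={1,2,4,5,6,7} D(U)={1,2,5,6}: Z {1,3,4,5,7}->{1,3,4,5}; Y {1,2,4,5,6,7}->{1,2,4,5}; U {1,2,5,6}->{2,5,6}
Constraint 2 (U < Z) on D(U)={2,5,6} D(Z)={1,3,4,5}: U {2,5,6}->{2}; Z {1,3,4,5}->{3,4,5}
Constraint 3 (Y < Z) on D(Y)={1,2,4,5} D(Z)={3,4,5}: Y {1,2,4,5}->{1,2,4}
Constraint 4 (U < Y) on D(U)={2} D(Y)={1,2,4}: Y {1,2,4}->{4}
So after all 4 constraints: D(U) = {2}

Answer: {2}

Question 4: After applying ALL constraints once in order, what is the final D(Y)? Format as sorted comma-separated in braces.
Answer: {4}

Derivation:
Constraint 1 (Z + Y = U) on D(Z)={1,3,4,5,7} D(Y)={1,2,4,5,6,7} D(U)={1,2,5,6}: Z {1,3,4,5,7}->{1,3,4,5}; Y {1,2,4,5,6,7}->{1,2,4,5}; U {1,2,5,6}->{2,5,6}
Constraint 2 (U < Z) on D(U)={2,5,6} D(Z)={1,3,4,5}: U {2,5,6}->{2}; Z {1,3,4,5}->{3,4,5}
Constraint 3 (Y < Z) on D(Y)={1,2,4,5} D(Z)={3,4,5}: Y {1,2,4,5}->{1,2,4}
Constraint 4 (U < Y) on D(U)={2} D(Y)={1,2,4}: Y {1,2,4}->{4}
So after all 4 constraints: D(Y) = {4}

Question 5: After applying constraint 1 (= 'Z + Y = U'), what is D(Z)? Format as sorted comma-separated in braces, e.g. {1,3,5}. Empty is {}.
Constraint 1 (Z + Y = U) on D(Z)={1,3,4,5,7} D(Y)={1,2,4,5,6,7} D(U)={1,2,5,6}: Z {1,3,4,5,7}->{1,3,4,5}; Y {1,2,4,5,6,7}->{1,2,4,5}; U {1,2,5,6}->{2,5,6}
So after constraint 1: D(Z) = {1,3,4,5}

Answer: {1,3,4,5}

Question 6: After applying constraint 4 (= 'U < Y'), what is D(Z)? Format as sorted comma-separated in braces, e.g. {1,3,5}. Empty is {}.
Constraint 1 (Z + Y = U) on D(Z)={1,3,4,5,7} D(Y)={1,2,4,5,6,7} D(U)={1,2,5,6}: Z {1,3,4,5,7}->{1,3,4,5}; Y {1,2,4,5,6,7}->{1,2,4,5}; U {1,2,5,6}->{2,5,6}
Constraint 2 (U < Z) on D(U)={2,5,6} D(Z)={1,3,4,5}: U {2,5,6}->{2}; Z {1,3,4,5}->{3,4,5}
Constraint 3 (Y < Z) on D(Y)={1,2,4,5} D(Z)={3,4,5}: Y {1,2,4,5}->{1,2,4}
Constraint 4 (U < Y) on D(U)={2} D(Y)={1,2,4}: Y {1,2,4}->{4}
So after constraint 4: D(Z) = {3,4,5}

Answer: {3,4,5}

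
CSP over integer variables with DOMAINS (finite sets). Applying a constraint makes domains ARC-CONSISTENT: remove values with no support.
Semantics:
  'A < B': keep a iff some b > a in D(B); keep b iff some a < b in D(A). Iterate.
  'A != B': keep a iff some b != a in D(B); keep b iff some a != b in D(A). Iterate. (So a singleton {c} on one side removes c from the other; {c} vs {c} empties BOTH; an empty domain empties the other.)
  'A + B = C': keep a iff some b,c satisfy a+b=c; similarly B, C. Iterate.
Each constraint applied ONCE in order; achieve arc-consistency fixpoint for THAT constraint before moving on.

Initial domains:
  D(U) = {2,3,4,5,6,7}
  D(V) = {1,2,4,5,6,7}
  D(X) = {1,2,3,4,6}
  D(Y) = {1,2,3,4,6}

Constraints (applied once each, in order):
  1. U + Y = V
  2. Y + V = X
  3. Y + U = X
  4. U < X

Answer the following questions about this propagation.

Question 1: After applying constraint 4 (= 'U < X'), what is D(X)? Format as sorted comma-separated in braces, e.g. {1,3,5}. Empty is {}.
Answer: {6}

Derivation:
Constraint 1 (U + Y = V) on D(U)={2,3,4,5,6,7} D(Y)={1,2,3,4,6} D(V)={1,2,4,5,6,7}: U {2,3,4,5,6,7}->{2,3,4,5,6}; Y {1,2,3,4,6}->{1,2,3,4}; V {1,2,4,5,6,7}->{4,5,6,7}
Constraint 2 (Y + V = X) on D(Y)={1,2,3,4} D(V)={4,5,6,7} D(X)={1,2,3,4,6}: Y {1,2,3,4}->{1,2}; V {4,5,6,7}->{4,5}; X {1,2,3,4,6}->{6}
Constraint 3 (Y + U = X) on D(Y)={1,2} D(U)={2,3,4,5,6} D(X)={6}: U {2,3,4,5,6}->{4,5}
Constraint 4 (U < X) on D(U)={4,5} D(X)={6}: no change
So after constraint 4: D(X) = {6}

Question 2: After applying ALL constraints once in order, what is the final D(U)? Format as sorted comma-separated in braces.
Answer: {4,5}

Derivation:
Constraint 1 (U + Y = V) on D(U)={2,3,4,5,6,7} D(Y)={1,2,3,4,6} D(V)={1,2,4,5,6,7}: U {2,3,4,5,6,7}->{2,3,4,5,6}; Y {1,2,3,4,6}->{1,2,3,4}; V {1,2,4,5,6,7}->{4,5,6,7}
Constraint 2 (Y + V = X) on D(Y)={1,2,3,4} D(V)={4,5,6,7} D(X)={1,2,3,4,6}: Y {1,2,3,4}->{1,2}; V {4,5,6,7}->{4,5}; X {1,2,3,4,6}->{6}
Constraint 3 (Y + U = X) on D(Y)={1,2} D(U)={2,3,4,5,6} D(X)={6}: U {2,3,4,5,6}->{4,5}
Constraint 4 (U < X) on D(U)={4,5} D(X)={6}: no change
So after all 4 constraints: D(U) = {4,5}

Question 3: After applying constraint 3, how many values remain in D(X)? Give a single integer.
Answer: 1

Derivation:
Constraint 1 (U + Y = V) on D(U)={2,3,4,5,6,7} D(Y)={1,2,3,4,6} D(V)={1,2,4,5,6,7}: U {2,3,4,5,6,7}->{2,3,4,5,6}; Y {1,2,3,4,6}->{1,2,3,4}; V {1,2,4,5,6,7}->{4,5,6,7}
Constraint 2 (Y + V = X) on D(Y)={1,2,3,4} D(V)={4,5,6,7} D(X)={1,2,3,4,6}: Y {1,2,3,4}->{1,2}; V {4,5,6,7}->{4,5}; X {1,2,3,4,6}->{6}
Constraint 3 (Y + U = X) on D(Y)={1,2} D(U)={2,3,4,5,6} D(X)={6}: U {2,3,4,5,6}->{4,5}
So after constraint 3: D(X)={6}, size = 1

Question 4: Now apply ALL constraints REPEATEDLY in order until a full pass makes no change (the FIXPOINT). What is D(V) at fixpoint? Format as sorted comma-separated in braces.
Answer: {}

Derivation:
pass 0 (initial): D(V)={1,2,4,5,6,7}
pass 1: U {2,3,4,5,6,7}->{4,5}; V {1,2,4,5,6,7}->{4,5}; X {1,2,3,4,6}->{6}; Y {1,2,3,4,6}->{1,2}
pass 2: U {4,5}->{}; V {4,5}->{5}; X {6}->{}; Y {1,2}->{}
pass 3: V {5}->{}
pass 4: no change
Fixpoint after 4 passes: D(V) = {}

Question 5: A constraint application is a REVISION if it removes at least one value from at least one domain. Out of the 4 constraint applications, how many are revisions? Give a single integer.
Constraint 1 (U + Y = V) on D(U)={2,3,4,5,6,7} D(Y)={1,2,3,4,6} D(V)={1,2,4,5,6,7}: U {2,3,4,5,6,7}->{2,3,4,5,6}; Y {1,2,3,4,6}->{1,2,3,4}; V {1,2,4,5,6,7}->{4,5,6,7} => REVISION
Constraint 2 (Y + V = X) on D(Y)={1,2,3,4} D(V)={4,5,6,7} D(X)={1,2,3,4,6}: Y {1,2,3,4}->{1,2}; V {4,5,6,7}->{4,5}; X {1,2,3,4,6}->{6} => REVISION
Constraint 3 (Y + U = X) on D(Y)={1,2} D(U)={2,3,4,5,6} D(X)={6}: U {2,3,4,5,6}->{4,5} => REVISION
Constraint 4 (U < X) on D(U)={4,5} D(X)={6}: no change => not a revision
Total revisions = 3

Answer: 3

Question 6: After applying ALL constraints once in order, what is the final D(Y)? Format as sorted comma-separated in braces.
Constraint 1 (U + Y = V) on D(U)={2,3,4,5,6,7} D(Y)={1,2,3,4,6} D(V)={1,2,4,5,6,7}: U {2,3,4,5,6,7}->{2,3,4,5,6}; Y {1,2,3,4,6}->{1,2,3,4}; V {1,2,4,5,6,7}->{4,5,6,7}
Constraint 2 (Y + V = X) on D(Y)={1,2,3,4} D(V)={4,5,6,7} D(X)={1,2,3,4,6}: Y {1,2,3,4}->{1,2}; V {4,5,6,7}->{4,5}; X {1,2,3,4,6}->{6}
Constraint 3 (Y + U = X) on D(Y)={1,2} D(U)={2,3,4,5,6} D(X)={6}: U {2,3,4,5,6}->{4,5}
Constraint 4 (U < X) on D(U)={4,5} D(X)={6}: no change
So after all 4 constraints: D(Y) = {1,2}

Answer: {1,2}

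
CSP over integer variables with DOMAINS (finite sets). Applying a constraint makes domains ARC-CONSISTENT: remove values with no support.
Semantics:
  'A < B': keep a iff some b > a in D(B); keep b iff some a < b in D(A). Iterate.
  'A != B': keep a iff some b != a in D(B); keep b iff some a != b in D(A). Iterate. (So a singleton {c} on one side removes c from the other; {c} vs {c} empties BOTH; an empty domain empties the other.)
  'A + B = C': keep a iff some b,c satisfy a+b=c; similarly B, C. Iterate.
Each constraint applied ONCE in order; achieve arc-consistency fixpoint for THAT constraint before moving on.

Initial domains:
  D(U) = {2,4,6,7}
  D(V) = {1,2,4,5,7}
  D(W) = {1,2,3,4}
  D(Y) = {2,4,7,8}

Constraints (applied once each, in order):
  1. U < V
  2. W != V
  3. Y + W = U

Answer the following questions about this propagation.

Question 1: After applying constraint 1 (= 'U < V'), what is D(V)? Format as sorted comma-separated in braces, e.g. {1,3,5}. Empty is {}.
Answer: {4,5,7}

Derivation:
Constraint 1 (U < V) on D(U)={2,4,6,7} D(V)={1,2,4,5,7}: U {2,4,6,7}->{2,4,6}; V {1,2,4,5,7}->{4,5,7}
So after constraint 1: D(V) = {4,5,7}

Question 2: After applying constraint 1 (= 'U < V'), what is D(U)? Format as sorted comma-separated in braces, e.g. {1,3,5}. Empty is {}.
Answer: {2,4,6}

Derivation:
Constraint 1 (U < V) on D(U)={2,4,6,7} D(V)={1,2,4,5,7}: U {2,4,6,7}->{2,4,6}; V {1,2,4,5,7}->{4,5,7}
So after constraint 1: D(U) = {2,4,6}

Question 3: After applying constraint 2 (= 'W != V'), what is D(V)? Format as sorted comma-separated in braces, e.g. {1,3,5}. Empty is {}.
Constraint 1 (U < V) on D(U)={2,4,6,7} D(V)={1,2,4,5,7}: U {2,4,6,7}->{2,4,6}; V {1,2,4,5,7}->{4,5,7}
Constraint 2 (W != V) on D(W)={1,2,3,4} D(V)={4,5,7}: no change
So after constraint 2: D(V) = {4,5,7}

Answer: {4,5,7}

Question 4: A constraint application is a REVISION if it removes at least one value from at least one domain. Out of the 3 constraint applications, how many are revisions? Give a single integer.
Answer: 2

Derivation:
Constraint 1 (U < V) on D(U)={2,4,6,7} D(V)={1,2,4,5,7}: U {2,4,6,7}->{2,4,6}; V {1,2,4,5,7}->{4,5,7} => REVISION
Constraint 2 (W != V) on D(W)={1,2,3,4} D(V)={4,5,7}: no change => not a revision
Constraint 3 (Y + W = U) on D(Y)={2,4,7,8} D(W)={1,2,3,4} D(U)={2,4,6}: Y {2,4,7,8}->{2,4}; W {1,2,3,4}->{2,4}; U {2,4,6}->{4,6} => REVISION
Total revisions = 2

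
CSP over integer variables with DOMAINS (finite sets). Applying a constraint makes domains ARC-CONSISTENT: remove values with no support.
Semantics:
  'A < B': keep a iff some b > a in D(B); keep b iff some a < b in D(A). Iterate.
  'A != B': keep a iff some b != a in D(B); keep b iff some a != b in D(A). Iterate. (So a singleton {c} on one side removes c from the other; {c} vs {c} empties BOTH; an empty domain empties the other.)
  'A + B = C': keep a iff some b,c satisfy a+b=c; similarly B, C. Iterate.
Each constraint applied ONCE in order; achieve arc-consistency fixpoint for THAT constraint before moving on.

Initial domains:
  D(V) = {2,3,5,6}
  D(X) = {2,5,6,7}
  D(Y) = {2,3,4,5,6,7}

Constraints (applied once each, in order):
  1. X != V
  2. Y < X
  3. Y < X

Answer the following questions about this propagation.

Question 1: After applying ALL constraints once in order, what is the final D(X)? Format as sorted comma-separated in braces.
Answer: {5,6,7}

Derivation:
Constraint 1 (X != V) on D(X)={2,5,6,7} D(V)={2,3,5,6}: no change
Constraint 2 (Y < X) on D(Y)={2,3,4,5,6,7} D(X)={2,5,6,7}: Y {2,3,4,5,6,7}->{2,3,4,5,6}; X {2,5,6,7}->{5,6,7}
Constraint 3 (Y < X) on D(Y)={2,3,4,5,6} D(X)={5,6,7}: no change
So after all 3 constraints: D(X) = {5,6,7}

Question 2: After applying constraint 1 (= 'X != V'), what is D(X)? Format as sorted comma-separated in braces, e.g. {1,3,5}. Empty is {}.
Answer: {2,5,6,7}

Derivation:
Constraint 1 (X != V) on D(X)={2,5,6,7} D(V)={2,3,5,6}: no change
So after constraint 1: D(X) = {2,5,6,7}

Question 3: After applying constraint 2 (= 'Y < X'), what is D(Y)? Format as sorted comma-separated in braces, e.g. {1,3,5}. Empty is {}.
Constraint 1 (X != V) on D(X)={2,5,6,7} D(V)={2,3,5,6}: no change
Constraint 2 (Y < X) on D(Y)={2,3,4,5,6,7} D(X)={2,5,6,7}: Y {2,3,4,5,6,7}->{2,3,4,5,6}; X {2,5,6,7}->{5,6,7}
So after constraint 2: D(Y) = {2,3,4,5,6}

Answer: {2,3,4,5,6}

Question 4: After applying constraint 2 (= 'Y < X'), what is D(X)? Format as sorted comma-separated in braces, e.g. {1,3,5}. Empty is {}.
Answer: {5,6,7}

Derivation:
Constraint 1 (X != V) on D(X)={2,5,6,7} D(V)={2,3,5,6}: no change
Constraint 2 (Y < X) on D(Y)={2,3,4,5,6,7} D(X)={2,5,6,7}: Y {2,3,4,5,6,7}->{2,3,4,5,6}; X {2,5,6,7}->{5,6,7}
So after constraint 2: D(X) = {5,6,7}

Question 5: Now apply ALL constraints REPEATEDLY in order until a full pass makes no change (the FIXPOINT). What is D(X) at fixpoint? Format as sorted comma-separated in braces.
Answer: {5,6,7}

Derivation:
pass 0 (initial): D(X)={2,5,6,7}
pass 1: X {2,5,6,7}->{5,6,7}; Y {2,3,4,5,6,7}->{2,3,4,5,6}
pass 2: no change
Fixpoint after 2 passes: D(X) = {5,6,7}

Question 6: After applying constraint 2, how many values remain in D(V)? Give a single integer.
Answer: 4

Derivation:
Constraint 1 (X != V) on D(X)={2,5,6,7} D(V)={2,3,5,6}: no change
Constraint 2 (Y < X) on D(Y)={2,3,4,5,6,7} D(X)={2,5,6,7}: Y {2,3,4,5,6,7}->{2,3,4,5,6}; X {2,5,6,7}->{5,6,7}
So after constraint 2: D(V)={2,3,5,6}, size = 4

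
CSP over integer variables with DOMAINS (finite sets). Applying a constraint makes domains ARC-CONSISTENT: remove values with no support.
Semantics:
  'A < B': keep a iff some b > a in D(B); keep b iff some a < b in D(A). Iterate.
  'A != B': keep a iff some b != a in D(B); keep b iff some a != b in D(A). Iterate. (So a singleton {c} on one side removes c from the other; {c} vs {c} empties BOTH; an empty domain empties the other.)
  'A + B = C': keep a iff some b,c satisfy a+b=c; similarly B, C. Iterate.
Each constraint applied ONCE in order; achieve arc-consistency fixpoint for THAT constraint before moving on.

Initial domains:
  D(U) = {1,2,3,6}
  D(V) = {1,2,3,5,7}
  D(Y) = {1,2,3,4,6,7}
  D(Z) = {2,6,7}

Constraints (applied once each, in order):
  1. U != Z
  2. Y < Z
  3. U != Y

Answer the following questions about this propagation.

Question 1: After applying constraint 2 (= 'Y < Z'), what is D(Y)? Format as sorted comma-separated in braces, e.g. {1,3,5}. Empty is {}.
Answer: {1,2,3,4,6}

Derivation:
Constraint 1 (U != Z) on D(U)={1,2,3,6} D(Z)={2,6,7}: no change
Constraint 2 (Y < Z) on D(Y)={1,2,3,4,6,7} D(Z)={2,6,7}: Y {1,2,3,4,6,7}->{1,2,3,4,6}
So after constraint 2: D(Y) = {1,2,3,4,6}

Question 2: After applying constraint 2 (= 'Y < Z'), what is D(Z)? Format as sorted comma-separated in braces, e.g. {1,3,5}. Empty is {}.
Constraint 1 (U != Z) on D(U)={1,2,3,6} D(Z)={2,6,7}: no change
Constraint 2 (Y < Z) on D(Y)={1,2,3,4,6,7} D(Z)={2,6,7}: Y {1,2,3,4,6,7}->{1,2,3,4,6}
So after constraint 2: D(Z) = {2,6,7}

Answer: {2,6,7}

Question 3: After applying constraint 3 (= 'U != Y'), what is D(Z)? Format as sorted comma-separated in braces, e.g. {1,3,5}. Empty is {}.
Answer: {2,6,7}

Derivation:
Constraint 1 (U != Z) on D(U)={1,2,3,6} D(Z)={2,6,7}: no change
Constraint 2 (Y < Z) on D(Y)={1,2,3,4,6,7} D(Z)={2,6,7}: Y {1,2,3,4,6,7}->{1,2,3,4,6}
Constraint 3 (U != Y) on D(U)={1,2,3,6} D(Y)={1,2,3,4,6}: no change
So after constraint 3: D(Z) = {2,6,7}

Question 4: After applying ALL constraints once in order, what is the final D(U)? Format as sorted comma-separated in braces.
Constraint 1 (U != Z) on D(U)={1,2,3,6} D(Z)={2,6,7}: no change
Constraint 2 (Y < Z) on D(Y)={1,2,3,4,6,7} D(Z)={2,6,7}: Y {1,2,3,4,6,7}->{1,2,3,4,6}
Constraint 3 (U != Y) on D(U)={1,2,3,6} D(Y)={1,2,3,4,6}: no change
So after all 3 constraints: D(U) = {1,2,3,6}

Answer: {1,2,3,6}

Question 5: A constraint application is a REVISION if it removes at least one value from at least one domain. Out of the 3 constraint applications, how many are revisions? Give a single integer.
Answer: 1

Derivation:
Constraint 1 (U != Z) on D(U)={1,2,3,6} D(Z)={2,6,7}: no change => not a revision
Constraint 2 (Y < Z) on D(Y)={1,2,3,4,6,7} D(Z)={2,6,7}: Y {1,2,3,4,6,7}->{1,2,3,4,6} => REVISION
Constraint 3 (U != Y) on D(U)={1,2,3,6} D(Y)={1,2,3,4,6}: no change => not a revision
Total revisions = 1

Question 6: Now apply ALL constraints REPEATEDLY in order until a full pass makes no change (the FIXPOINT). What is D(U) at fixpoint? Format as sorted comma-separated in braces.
pass 0 (initial): D(U)={1,2,3,6}
pass 1: Y {1,2,3,4,6,7}->{1,2,3,4,6}
pass 2: no change
Fixpoint after 2 passes: D(U) = {1,2,3,6}

Answer: {1,2,3,6}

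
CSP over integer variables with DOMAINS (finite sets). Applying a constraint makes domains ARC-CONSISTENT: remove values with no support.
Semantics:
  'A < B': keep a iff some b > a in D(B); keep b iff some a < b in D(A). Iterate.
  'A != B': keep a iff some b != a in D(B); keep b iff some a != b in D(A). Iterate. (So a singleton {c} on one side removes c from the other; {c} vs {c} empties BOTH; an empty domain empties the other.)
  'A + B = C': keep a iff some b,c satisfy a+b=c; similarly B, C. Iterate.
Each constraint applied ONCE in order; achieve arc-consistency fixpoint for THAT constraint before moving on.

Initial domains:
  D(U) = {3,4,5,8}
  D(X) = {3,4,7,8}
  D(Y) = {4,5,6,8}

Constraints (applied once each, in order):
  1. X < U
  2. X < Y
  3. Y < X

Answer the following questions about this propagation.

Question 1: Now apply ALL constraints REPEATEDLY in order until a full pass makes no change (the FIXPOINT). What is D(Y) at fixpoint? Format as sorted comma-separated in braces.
Answer: {}

Derivation:
pass 0 (initial): D(Y)={4,5,6,8}
pass 1: U {3,4,5,8}->{4,5,8}; X {3,4,7,8}->{7}; Y {4,5,6,8}->{4,5,6}
pass 2: U {4,5,8}->{8}; X {7}->{}; Y {4,5,6}->{}
pass 3: U {8}->{}
pass 4: no change
Fixpoint after 4 passes: D(Y) = {}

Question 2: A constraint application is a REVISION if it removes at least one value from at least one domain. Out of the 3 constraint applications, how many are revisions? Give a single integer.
Answer: 2

Derivation:
Constraint 1 (X < U) on D(X)={3,4,7,8} D(U)={3,4,5,8}: X {3,4,7,8}->{3,4,7}; U {3,4,5,8}->{4,5,8} => REVISION
Constraint 2 (X < Y) on D(X)={3,4,7} D(Y)={4,5,6,8}: no change => not a revision
Constraint 3 (Y < X) on D(Y)={4,5,6,8} D(X)={3,4,7}: Y {4,5,6,8}->{4,5,6}; X {3,4,7}->{7} => REVISION
Total revisions = 2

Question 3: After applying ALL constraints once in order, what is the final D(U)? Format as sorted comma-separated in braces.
Answer: {4,5,8}

Derivation:
Constraint 1 (X < U) on D(X)={3,4,7,8} D(U)={3,4,5,8}: X {3,4,7,8}->{3,4,7}; U {3,4,5,8}->{4,5,8}
Constraint 2 (X < Y) on D(X)={3,4,7} D(Y)={4,5,6,8}: no change
Constraint 3 (Y < X) on D(Y)={4,5,6,8} D(X)={3,4,7}: Y {4,5,6,8}->{4,5,6}; X {3,4,7}->{7}
So after all 3 constraints: D(U) = {4,5,8}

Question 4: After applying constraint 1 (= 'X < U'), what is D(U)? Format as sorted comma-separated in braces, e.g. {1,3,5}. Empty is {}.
Constraint 1 (X < U) on D(X)={3,4,7,8} D(U)={3,4,5,8}: X {3,4,7,8}->{3,4,7}; U {3,4,5,8}->{4,5,8}
So after constraint 1: D(U) = {4,5,8}

Answer: {4,5,8}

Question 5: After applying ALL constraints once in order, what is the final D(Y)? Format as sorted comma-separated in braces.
Answer: {4,5,6}

Derivation:
Constraint 1 (X < U) on D(X)={3,4,7,8} D(U)={3,4,5,8}: X {3,4,7,8}->{3,4,7}; U {3,4,5,8}->{4,5,8}
Constraint 2 (X < Y) on D(X)={3,4,7} D(Y)={4,5,6,8}: no change
Constraint 3 (Y < X) on D(Y)={4,5,6,8} D(X)={3,4,7}: Y {4,5,6,8}->{4,5,6}; X {3,4,7}->{7}
So after all 3 constraints: D(Y) = {4,5,6}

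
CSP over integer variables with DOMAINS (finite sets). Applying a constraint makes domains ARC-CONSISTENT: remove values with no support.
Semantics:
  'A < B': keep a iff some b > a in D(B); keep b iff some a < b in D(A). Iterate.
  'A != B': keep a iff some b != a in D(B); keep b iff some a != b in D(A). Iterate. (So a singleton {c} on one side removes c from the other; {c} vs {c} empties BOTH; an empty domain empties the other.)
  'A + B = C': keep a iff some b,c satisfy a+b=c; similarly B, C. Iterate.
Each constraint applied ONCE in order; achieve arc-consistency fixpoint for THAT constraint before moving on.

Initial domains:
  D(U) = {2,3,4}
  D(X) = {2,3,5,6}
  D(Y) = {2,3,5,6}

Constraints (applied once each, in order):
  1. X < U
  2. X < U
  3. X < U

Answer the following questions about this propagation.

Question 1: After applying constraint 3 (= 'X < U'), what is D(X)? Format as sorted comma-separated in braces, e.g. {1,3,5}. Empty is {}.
Answer: {2,3}

Derivation:
Constraint 1 (X < U) on D(X)={2,3,5,6} D(U)={2,3,4}: X {2,3,5,6}->{2,3}; U {2,3,4}->{3,4}
Constraint 2 (X < U) on D(X)={2,3} D(U)={3,4}: no change
Constraint 3 (X < U) on D(X)={2,3} D(U)={3,4}: no change
So after constraint 3: D(X) = {2,3}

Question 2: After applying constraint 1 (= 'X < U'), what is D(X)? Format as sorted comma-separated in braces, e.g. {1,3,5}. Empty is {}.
Answer: {2,3}

Derivation:
Constraint 1 (X < U) on D(X)={2,3,5,6} D(U)={2,3,4}: X {2,3,5,6}->{2,3}; U {2,3,4}->{3,4}
So after constraint 1: D(X) = {2,3}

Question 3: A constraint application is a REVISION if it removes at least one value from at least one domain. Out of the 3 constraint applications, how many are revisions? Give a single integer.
Answer: 1

Derivation:
Constraint 1 (X < U) on D(X)={2,3,5,6} D(U)={2,3,4}: X {2,3,5,6}->{2,3}; U {2,3,4}->{3,4} => REVISION
Constraint 2 (X < U) on D(X)={2,3} D(U)={3,4}: no change => not a revision
Constraint 3 (X < U) on D(X)={2,3} D(U)={3,4}: no change => not a revision
Total revisions = 1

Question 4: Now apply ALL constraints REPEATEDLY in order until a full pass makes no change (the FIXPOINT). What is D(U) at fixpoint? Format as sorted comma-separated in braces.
Answer: {3,4}

Derivation:
pass 0 (initial): D(U)={2,3,4}
pass 1: U {2,3,4}->{3,4}; X {2,3,5,6}->{2,3}
pass 2: no change
Fixpoint after 2 passes: D(U) = {3,4}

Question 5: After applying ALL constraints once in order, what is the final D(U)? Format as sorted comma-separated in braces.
Constraint 1 (X < U) on D(X)={2,3,5,6} D(U)={2,3,4}: X {2,3,5,6}->{2,3}; U {2,3,4}->{3,4}
Constraint 2 (X < U) on D(X)={2,3} D(U)={3,4}: no change
Constraint 3 (X < U) on D(X)={2,3} D(U)={3,4}: no change
So after all 3 constraints: D(U) = {3,4}

Answer: {3,4}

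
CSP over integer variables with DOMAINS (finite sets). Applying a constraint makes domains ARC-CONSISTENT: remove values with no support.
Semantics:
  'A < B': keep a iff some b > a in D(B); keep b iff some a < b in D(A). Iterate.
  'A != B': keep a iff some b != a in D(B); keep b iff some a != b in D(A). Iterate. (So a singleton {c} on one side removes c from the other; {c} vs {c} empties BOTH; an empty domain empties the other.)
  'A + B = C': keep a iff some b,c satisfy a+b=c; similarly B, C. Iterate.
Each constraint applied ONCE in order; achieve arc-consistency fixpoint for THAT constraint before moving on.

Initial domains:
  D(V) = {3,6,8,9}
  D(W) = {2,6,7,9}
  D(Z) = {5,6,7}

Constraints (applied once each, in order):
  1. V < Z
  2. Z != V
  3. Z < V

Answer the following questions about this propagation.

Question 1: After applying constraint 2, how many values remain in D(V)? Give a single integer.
Constraint 1 (V < Z) on D(V)={3,6,8,9} D(Z)={5,6,7}: V {3,6,8,9}->{3,6}
Constraint 2 (Z != V) on D(Z)={5,6,7} D(V)={3,6}: no change
So after constraint 2: D(V)={3,6}, size = 2

Answer: 2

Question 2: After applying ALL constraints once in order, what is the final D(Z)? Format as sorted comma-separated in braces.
Constraint 1 (V < Z) on D(V)={3,6,8,9} D(Z)={5,6,7}: V {3,6,8,9}->{3,6}
Constraint 2 (Z != V) on D(Z)={5,6,7} D(V)={3,6}: no change
Constraint 3 (Z < V) on D(Z)={5,6,7} D(V)={3,6}: Z {5,6,7}->{5}; V {3,6}->{6}
So after all 3 constraints: D(Z) = {5}

Answer: {5}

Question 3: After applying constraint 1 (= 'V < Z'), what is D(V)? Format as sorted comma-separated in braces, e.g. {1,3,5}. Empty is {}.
Answer: {3,6}

Derivation:
Constraint 1 (V < Z) on D(V)={3,6,8,9} D(Z)={5,6,7}: V {3,6,8,9}->{3,6}
So after constraint 1: D(V) = {3,6}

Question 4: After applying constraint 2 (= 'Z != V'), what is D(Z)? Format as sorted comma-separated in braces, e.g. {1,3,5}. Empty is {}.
Constraint 1 (V < Z) on D(V)={3,6,8,9} D(Z)={5,6,7}: V {3,6,8,9}->{3,6}
Constraint 2 (Z != V) on D(Z)={5,6,7} D(V)={3,6}: no change
So after constraint 2: D(Z) = {5,6,7}

Answer: {5,6,7}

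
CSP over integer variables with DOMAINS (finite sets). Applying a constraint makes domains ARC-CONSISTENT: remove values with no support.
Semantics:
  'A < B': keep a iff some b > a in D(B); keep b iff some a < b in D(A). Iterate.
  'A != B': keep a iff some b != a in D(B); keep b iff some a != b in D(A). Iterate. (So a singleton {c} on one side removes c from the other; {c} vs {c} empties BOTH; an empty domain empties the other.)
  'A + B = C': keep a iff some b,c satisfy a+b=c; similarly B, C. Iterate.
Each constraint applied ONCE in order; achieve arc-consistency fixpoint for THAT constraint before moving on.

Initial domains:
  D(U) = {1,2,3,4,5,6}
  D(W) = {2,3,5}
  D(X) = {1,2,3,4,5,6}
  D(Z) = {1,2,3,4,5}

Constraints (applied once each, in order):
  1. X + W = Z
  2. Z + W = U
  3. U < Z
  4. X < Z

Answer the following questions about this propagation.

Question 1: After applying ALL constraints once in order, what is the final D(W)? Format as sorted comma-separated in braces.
Constraint 1 (X + W = Z) on D(X)={1,2,3,4,5,6} D(W)={2,3,5} D(Z)={1,2,3,4,5}: X {1,2,3,4,5,6}->{1,2,3}; W {2,3,5}->{2,3}; Z {1,2,3,4,5}->{3,4,5}
Constraint 2 (Z + W = U) on D(Z)={3,4,5} D(W)={2,3} D(U)={1,2,3,4,5,6}: Z {3,4,5}->{3,4}; U {1,2,3,4,5,6}->{5,6}
Constraint 3 (U < Z) on D(U)={5,6} D(Z)={3,4}: U {5,6}->{}; Z {3,4}->{}
Constraint 4 (X < Z) on D(X)={1,2,3} D(Z)={}: X {1,2,3}->{}
So after all 4 constraints: D(W) = {2,3}

Answer: {2,3}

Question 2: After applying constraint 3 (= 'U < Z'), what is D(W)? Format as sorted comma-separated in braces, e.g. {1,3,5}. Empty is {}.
Answer: {2,3}

Derivation:
Constraint 1 (X + W = Z) on D(X)={1,2,3,4,5,6} D(W)={2,3,5} D(Z)={1,2,3,4,5}: X {1,2,3,4,5,6}->{1,2,3}; W {2,3,5}->{2,3}; Z {1,2,3,4,5}->{3,4,5}
Constraint 2 (Z + W = U) on D(Z)={3,4,5} D(W)={2,3} D(U)={1,2,3,4,5,6}: Z {3,4,5}->{3,4}; U {1,2,3,4,5,6}->{5,6}
Constraint 3 (U < Z) on D(U)={5,6} D(Z)={3,4}: U {5,6}->{}; Z {3,4}->{}
So after constraint 3: D(W) = {2,3}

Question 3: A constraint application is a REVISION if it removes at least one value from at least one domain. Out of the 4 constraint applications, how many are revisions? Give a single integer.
Constraint 1 (X + W = Z) on D(X)={1,2,3,4,5,6} D(W)={2,3,5} D(Z)={1,2,3,4,5}: X {1,2,3,4,5,6}->{1,2,3}; W {2,3,5}->{2,3}; Z {1,2,3,4,5}->{3,4,5} => REVISION
Constraint 2 (Z + W = U) on D(Z)={3,4,5} D(W)={2,3} D(U)={1,2,3,4,5,6}: Z {3,4,5}->{3,4}; U {1,2,3,4,5,6}->{5,6} => REVISION
Constraint 3 (U < Z) on D(U)={5,6} D(Z)={3,4}: U {5,6}->{}; Z {3,4}->{} => REVISION
Constraint 4 (X < Z) on D(X)={1,2,3} D(Z)={}: X {1,2,3}->{} => REVISION
Total revisions = 4

Answer: 4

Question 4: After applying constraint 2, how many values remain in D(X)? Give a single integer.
Answer: 3

Derivation:
Constraint 1 (X + W = Z) on D(X)={1,2,3,4,5,6} D(W)={2,3,5} D(Z)={1,2,3,4,5}: X {1,2,3,4,5,6}->{1,2,3}; W {2,3,5}->{2,3}; Z {1,2,3,4,5}->{3,4,5}
Constraint 2 (Z + W = U) on D(Z)={3,4,5} D(W)={2,3} D(U)={1,2,3,4,5,6}: Z {3,4,5}->{3,4}; U {1,2,3,4,5,6}->{5,6}
So after constraint 2: D(X)={1,2,3}, size = 3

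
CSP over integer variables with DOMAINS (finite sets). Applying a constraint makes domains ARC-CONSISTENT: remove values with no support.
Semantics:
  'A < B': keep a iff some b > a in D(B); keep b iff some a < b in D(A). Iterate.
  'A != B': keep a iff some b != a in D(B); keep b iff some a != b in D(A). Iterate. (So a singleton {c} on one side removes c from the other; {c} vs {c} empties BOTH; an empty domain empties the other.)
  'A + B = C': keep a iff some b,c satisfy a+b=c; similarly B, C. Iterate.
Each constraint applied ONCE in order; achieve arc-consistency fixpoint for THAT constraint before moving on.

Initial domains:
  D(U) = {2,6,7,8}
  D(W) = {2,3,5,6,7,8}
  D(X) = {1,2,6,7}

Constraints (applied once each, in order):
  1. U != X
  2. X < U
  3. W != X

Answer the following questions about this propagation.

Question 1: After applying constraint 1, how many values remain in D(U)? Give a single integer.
Constraint 1 (U != X) on D(U)={2,6,7,8} D(X)={1,2,6,7}: no change
So after constraint 1: D(U)={2,6,7,8}, size = 4

Answer: 4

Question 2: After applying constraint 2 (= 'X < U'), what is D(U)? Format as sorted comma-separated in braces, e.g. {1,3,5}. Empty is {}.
Answer: {2,6,7,8}

Derivation:
Constraint 1 (U != X) on D(U)={2,6,7,8} D(X)={1,2,6,7}: no change
Constraint 2 (X < U) on D(X)={1,2,6,7} D(U)={2,6,7,8}: no change
So after constraint 2: D(U) = {2,6,7,8}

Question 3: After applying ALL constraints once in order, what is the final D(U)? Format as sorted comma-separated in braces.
Answer: {2,6,7,8}

Derivation:
Constraint 1 (U != X) on D(U)={2,6,7,8} D(X)={1,2,6,7}: no change
Constraint 2 (X < U) on D(X)={1,2,6,7} D(U)={2,6,7,8}: no change
Constraint 3 (W != X) on D(W)={2,3,5,6,7,8} D(X)={1,2,6,7}: no change
So after all 3 constraints: D(U) = {2,6,7,8}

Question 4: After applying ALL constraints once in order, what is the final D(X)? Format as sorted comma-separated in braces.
Answer: {1,2,6,7}

Derivation:
Constraint 1 (U != X) on D(U)={2,6,7,8} D(X)={1,2,6,7}: no change
Constraint 2 (X < U) on D(X)={1,2,6,7} D(U)={2,6,7,8}: no change
Constraint 3 (W != X) on D(W)={2,3,5,6,7,8} D(X)={1,2,6,7}: no change
So after all 3 constraints: D(X) = {1,2,6,7}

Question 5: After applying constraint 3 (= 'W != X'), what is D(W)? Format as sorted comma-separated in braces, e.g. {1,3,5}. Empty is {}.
Constraint 1 (U != X) on D(U)={2,6,7,8} D(X)={1,2,6,7}: no change
Constraint 2 (X < U) on D(X)={1,2,6,7} D(U)={2,6,7,8}: no change
Constraint 3 (W != X) on D(W)={2,3,5,6,7,8} D(X)={1,2,6,7}: no change
So after constraint 3: D(W) = {2,3,5,6,7,8}

Answer: {2,3,5,6,7,8}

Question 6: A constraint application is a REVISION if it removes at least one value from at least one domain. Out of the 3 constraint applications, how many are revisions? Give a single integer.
Constraint 1 (U != X) on D(U)={2,6,7,8} D(X)={1,2,6,7}: no change => not a revision
Constraint 2 (X < U) on D(X)={1,2,6,7} D(U)={2,6,7,8}: no change => not a revision
Constraint 3 (W != X) on D(W)={2,3,5,6,7,8} D(X)={1,2,6,7}: no change => not a revision
Total revisions = 0

Answer: 0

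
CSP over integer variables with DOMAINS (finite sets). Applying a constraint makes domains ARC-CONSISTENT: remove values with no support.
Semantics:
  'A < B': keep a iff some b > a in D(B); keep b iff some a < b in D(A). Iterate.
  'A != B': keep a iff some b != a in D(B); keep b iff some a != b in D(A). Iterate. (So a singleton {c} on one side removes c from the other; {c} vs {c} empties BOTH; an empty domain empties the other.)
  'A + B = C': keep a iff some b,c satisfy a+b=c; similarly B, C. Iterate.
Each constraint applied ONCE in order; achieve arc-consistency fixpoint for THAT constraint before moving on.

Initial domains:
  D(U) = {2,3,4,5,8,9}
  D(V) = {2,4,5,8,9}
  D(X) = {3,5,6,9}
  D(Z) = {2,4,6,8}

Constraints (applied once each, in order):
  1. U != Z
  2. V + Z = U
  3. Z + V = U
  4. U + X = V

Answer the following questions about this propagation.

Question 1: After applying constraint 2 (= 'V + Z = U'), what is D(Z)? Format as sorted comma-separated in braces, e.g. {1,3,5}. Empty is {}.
Constraint 1 (U != Z) on D(U)={2,3,4,5,8,9} D(Z)={2,4,6,8}: no change
Constraint 2 (V + Z = U) on D(V)={2,4,5,8,9} D(Z)={2,4,6,8} D(U)={2,3,4,5,8,9}: V {2,4,5,8,9}->{2,4,5}; Z {2,4,6,8}->{2,4,6}; U {2,3,4,5,8,9}->{4,8,9}
So after constraint 2: D(Z) = {2,4,6}

Answer: {2,4,6}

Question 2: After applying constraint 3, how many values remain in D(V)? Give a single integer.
Constraint 1 (U != Z) on D(U)={2,3,4,5,8,9} D(Z)={2,4,6,8}: no change
Constraint 2 (V + Z = U) on D(V)={2,4,5,8,9} D(Z)={2,4,6,8} D(U)={2,3,4,5,8,9}: V {2,4,5,8,9}->{2,4,5}; Z {2,4,6,8}->{2,4,6}; U {2,3,4,5,8,9}->{4,8,9}
Constraint 3 (Z + V = U) on D(Z)={2,4,6} D(V)={2,4,5} D(U)={4,8,9}: no change
So after constraint 3: D(V)={2,4,5}, size = 3

Answer: 3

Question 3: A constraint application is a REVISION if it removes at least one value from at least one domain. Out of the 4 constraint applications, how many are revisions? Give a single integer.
Answer: 2

Derivation:
Constraint 1 (U != Z) on D(U)={2,3,4,5,8,9} D(Z)={2,4,6,8}: no change => not a revision
Constraint 2 (V + Z = U) on D(V)={2,4,5,8,9} D(Z)={2,4,6,8} D(U)={2,3,4,5,8,9}: V {2,4,5,8,9}->{2,4,5}; Z {2,4,6,8}->{2,4,6}; U {2,3,4,5,8,9}->{4,8,9} => REVISION
Constraint 3 (Z + V = U) on D(Z)={2,4,6} D(V)={2,4,5} D(U)={4,8,9}: no change => not a revision
Constraint 4 (U + X = V) on D(U)={4,8,9} D(X)={3,5,6,9} D(V)={2,4,5}: U {4,8,9}->{}; X {3,5,6,9}->{}; V {2,4,5}->{} => REVISION
Total revisions = 2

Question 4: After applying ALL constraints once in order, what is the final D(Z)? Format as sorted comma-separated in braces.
Answer: {2,4,6}

Derivation:
Constraint 1 (U != Z) on D(U)={2,3,4,5,8,9} D(Z)={2,4,6,8}: no change
Constraint 2 (V + Z = U) on D(V)={2,4,5,8,9} D(Z)={2,4,6,8} D(U)={2,3,4,5,8,9}: V {2,4,5,8,9}->{2,4,5}; Z {2,4,6,8}->{2,4,6}; U {2,3,4,5,8,9}->{4,8,9}
Constraint 3 (Z + V = U) on D(Z)={2,4,6} D(V)={2,4,5} D(U)={4,8,9}: no change
Constraint 4 (U + X = V) on D(U)={4,8,9} D(X)={3,5,6,9} D(V)={2,4,5}: U {4,8,9}->{}; X {3,5,6,9}->{}; V {2,4,5}->{}
So after all 4 constraints: D(Z) = {2,4,6}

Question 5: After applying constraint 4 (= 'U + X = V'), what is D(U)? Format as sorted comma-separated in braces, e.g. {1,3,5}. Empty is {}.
Answer: {}

Derivation:
Constraint 1 (U != Z) on D(U)={2,3,4,5,8,9} D(Z)={2,4,6,8}: no change
Constraint 2 (V + Z = U) on D(V)={2,4,5,8,9} D(Z)={2,4,6,8} D(U)={2,3,4,5,8,9}: V {2,4,5,8,9}->{2,4,5}; Z {2,4,6,8}->{2,4,6}; U {2,3,4,5,8,9}->{4,8,9}
Constraint 3 (Z + V = U) on D(Z)={2,4,6} D(V)={2,4,5} D(U)={4,8,9}: no change
Constraint 4 (U + X = V) on D(U)={4,8,9} D(X)={3,5,6,9} D(V)={2,4,5}: U {4,8,9}->{}; X {3,5,6,9}->{}; V {2,4,5}->{}
So after constraint 4: D(U) = {}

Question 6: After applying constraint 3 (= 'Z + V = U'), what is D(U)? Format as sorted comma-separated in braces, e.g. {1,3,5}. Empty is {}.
Answer: {4,8,9}

Derivation:
Constraint 1 (U != Z) on D(U)={2,3,4,5,8,9} D(Z)={2,4,6,8}: no change
Constraint 2 (V + Z = U) on D(V)={2,4,5,8,9} D(Z)={2,4,6,8} D(U)={2,3,4,5,8,9}: V {2,4,5,8,9}->{2,4,5}; Z {2,4,6,8}->{2,4,6}; U {2,3,4,5,8,9}->{4,8,9}
Constraint 3 (Z + V = U) on D(Z)={2,4,6} D(V)={2,4,5} D(U)={4,8,9}: no change
So after constraint 3: D(U) = {4,8,9}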